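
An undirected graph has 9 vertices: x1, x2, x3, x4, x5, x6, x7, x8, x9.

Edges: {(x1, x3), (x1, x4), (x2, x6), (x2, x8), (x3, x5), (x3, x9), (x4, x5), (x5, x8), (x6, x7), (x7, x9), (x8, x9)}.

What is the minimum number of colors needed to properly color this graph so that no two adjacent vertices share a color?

The cycle x6-x7-x9-x8-x2-x6 has odd length 5, so it cannot be 2-colored; at least 3 colors are needed.
One proper 3-coloring: x1=1, x2=1, x3=2, x4=2, x5=1, x6=3, x7=2, x8=2, x9=1. Each edge has distinct colors on its endpoints.

3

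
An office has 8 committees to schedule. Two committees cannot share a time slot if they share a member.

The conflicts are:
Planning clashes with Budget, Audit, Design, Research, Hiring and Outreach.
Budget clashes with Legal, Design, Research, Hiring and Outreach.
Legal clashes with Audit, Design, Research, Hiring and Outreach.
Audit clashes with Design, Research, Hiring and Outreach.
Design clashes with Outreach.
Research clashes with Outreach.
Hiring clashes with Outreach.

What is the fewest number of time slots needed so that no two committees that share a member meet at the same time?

Planning, Budget, Design, Outreach pairwise conflict, so at least 4 time slots are needed.
4 time slots suffice: Planning=3, Budget=2, Legal=3, Audit=2, Design=4, Research=4, Hiring=4, Outreach=1. Every pair that conflicts lands in different time slots.

4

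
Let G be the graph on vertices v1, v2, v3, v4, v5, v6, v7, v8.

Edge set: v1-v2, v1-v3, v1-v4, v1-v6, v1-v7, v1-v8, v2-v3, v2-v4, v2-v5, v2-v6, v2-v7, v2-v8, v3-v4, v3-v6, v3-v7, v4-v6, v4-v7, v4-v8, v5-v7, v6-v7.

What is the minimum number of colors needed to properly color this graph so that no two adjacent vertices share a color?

v1, v2, v3, v4, v6, v7 are mutually adjacent (a clique of size 6), so at least 6 colors are needed.
One proper 6-coloring: v1=4, v2=1, v3=6, v4=2, v5=2, v6=5, v7=3, v8=3. No two adjacent vertices share a color.

6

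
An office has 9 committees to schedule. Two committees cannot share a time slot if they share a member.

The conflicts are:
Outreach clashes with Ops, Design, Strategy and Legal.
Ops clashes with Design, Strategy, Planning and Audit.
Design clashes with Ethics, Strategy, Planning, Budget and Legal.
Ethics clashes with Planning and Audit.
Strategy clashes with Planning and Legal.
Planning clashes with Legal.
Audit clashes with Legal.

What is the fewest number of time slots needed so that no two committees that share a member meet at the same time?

Outreach, Ops, Design, Strategy pairwise conflict, so at least 4 time slots are needed.
4 time slots suffice: Outreach=4, Ops=3, Design=1, Ethics=2, Strategy=2, Planning=4, Audit=1, Budget=2, Legal=3. Each listed conflict is separated.

4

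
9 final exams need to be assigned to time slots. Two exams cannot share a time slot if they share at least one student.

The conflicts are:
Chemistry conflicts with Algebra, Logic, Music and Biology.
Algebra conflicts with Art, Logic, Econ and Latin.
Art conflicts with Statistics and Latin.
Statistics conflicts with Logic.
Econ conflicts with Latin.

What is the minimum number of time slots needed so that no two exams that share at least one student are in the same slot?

Algebra, Art, Latin all conflict with each other, so at least 3 time slots are needed.
3 time slots suffice: time slot 1 → {Algebra, Statistics, Music, Biology}; time slot 2 → {Chemistry, Latin}; time slot 3 → {Art, Logic, Econ}. Each listed conflict is separated.

3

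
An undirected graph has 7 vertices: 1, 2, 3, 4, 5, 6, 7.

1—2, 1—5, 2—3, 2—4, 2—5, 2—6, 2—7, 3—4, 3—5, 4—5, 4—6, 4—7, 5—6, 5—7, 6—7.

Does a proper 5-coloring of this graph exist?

The chromatic number is 5. 2, 4, 5, 6, 7 are mutually adjacent (a clique of size 5), so at least 5 colors are needed.
5 colors suffice: color red → {5}; color blue → {2}; color green → {1, 4}; color yellow → {3, 6}; color purple → {7}.
That is already a proper 5-coloring.

Yes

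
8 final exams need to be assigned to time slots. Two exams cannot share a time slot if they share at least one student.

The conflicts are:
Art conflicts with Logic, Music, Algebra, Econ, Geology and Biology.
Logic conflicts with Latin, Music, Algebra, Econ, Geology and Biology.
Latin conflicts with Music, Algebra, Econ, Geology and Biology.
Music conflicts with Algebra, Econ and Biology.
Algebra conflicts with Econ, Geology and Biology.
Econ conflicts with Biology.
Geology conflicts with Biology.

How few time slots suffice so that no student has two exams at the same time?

Logic, Latin, Music, Algebra, Econ, Biology are mutually in conflict, so at least 6 time slots are needed.
6 time slots suffice: time slot 1 → {Biology}; time slot 2 → {Algebra}; time slot 3 → {Logic}; time slot 4 → {Art, Latin}; time slot 5 → {Music, Geology}; time slot 6 → {Econ}. Every pair that conflicts lands in different time slots.

6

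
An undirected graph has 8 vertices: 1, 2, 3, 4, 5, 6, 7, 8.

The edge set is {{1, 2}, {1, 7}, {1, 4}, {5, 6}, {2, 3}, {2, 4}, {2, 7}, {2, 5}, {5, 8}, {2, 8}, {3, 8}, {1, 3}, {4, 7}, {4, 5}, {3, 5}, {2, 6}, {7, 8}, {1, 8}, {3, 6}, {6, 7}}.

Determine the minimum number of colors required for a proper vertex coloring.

2, 3, 5, 8 are mutually adjacent (a clique of size 4), so at least 4 colors are needed.
A valid assignment using 4 colors: 1=blue, 2=red, 3=yellow, 4=green, 5=blue, 6=green, 7=yellow, 8=green. Every edge joins two different colors.

4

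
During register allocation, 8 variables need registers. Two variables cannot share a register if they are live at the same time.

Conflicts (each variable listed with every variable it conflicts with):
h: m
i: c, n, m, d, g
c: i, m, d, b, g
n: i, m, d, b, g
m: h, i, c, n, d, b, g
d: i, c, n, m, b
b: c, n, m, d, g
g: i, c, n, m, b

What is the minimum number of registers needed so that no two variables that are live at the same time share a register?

4

i, c, m, g are mutually in conflict, so at least 4 registers are needed.
4 registers suffice: register 1 → {m}; register 2 → {h, c, n}; register 3 → {d, g}; register 4 → {i, b}. No two conflicting variables share a register.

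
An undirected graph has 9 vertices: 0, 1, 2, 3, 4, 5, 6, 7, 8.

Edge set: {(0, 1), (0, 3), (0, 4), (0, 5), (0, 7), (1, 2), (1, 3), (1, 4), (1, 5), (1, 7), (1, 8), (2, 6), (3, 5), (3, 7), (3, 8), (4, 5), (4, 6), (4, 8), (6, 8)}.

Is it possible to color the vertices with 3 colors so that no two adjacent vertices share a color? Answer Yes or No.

No

0, 1, 3, 5 are pairwise adjacent (a clique of size 4), so at least 4 colors are needed.
So 3 colors are not enough.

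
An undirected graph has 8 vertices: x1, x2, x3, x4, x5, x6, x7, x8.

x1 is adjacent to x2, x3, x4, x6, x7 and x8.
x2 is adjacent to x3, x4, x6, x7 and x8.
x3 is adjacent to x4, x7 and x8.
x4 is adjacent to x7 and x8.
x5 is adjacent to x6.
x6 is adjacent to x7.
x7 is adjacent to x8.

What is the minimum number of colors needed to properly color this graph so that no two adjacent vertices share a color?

6

x1, x2, x3, x4, x7, x8 form a clique, so at least 6 colors are needed.
A valid assignment using 6 colors: x1=1, x2=2, x3=5, x4=6, x5=1, x6=4, x7=3, x8=4. Every edge joins two different colors.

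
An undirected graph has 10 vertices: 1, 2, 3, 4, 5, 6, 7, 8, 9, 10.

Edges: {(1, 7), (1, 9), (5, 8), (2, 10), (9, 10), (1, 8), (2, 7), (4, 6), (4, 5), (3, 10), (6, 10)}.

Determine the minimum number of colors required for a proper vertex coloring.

3

The cycle 1-9-10-2-7-1 has odd length 5, so it cannot be 2-colored; at least 3 colors are needed.
One proper 3-coloring: 1=red, 2=blue, 3=blue, 4=green, 5=red, 6=blue, 7=green, 8=blue, 9=blue, 10=red. Every edge joins two different colors.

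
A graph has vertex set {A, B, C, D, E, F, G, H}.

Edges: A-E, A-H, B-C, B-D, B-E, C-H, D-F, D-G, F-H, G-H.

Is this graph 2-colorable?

No

The cycle C-B-E-A-H-C has odd length 5, so it cannot be 2-colored; at least 3 colors are needed.
So 2 colors are not enough.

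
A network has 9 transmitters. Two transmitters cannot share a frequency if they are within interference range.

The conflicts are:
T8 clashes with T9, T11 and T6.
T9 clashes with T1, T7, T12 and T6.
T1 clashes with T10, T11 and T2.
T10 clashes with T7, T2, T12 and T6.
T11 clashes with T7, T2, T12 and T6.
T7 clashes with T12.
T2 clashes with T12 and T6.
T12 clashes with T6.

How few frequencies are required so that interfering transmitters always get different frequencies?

4

T11, T2, T12, T6 are mutually in conflict, so at least 4 frequencies are needed.
Using 4 frequencies: T8=2, T9=3, T1=1, T10=3, T11=3, T7=1, T2=4, T12=2, T6=1. Every pair that conflicts lands in different frequencies.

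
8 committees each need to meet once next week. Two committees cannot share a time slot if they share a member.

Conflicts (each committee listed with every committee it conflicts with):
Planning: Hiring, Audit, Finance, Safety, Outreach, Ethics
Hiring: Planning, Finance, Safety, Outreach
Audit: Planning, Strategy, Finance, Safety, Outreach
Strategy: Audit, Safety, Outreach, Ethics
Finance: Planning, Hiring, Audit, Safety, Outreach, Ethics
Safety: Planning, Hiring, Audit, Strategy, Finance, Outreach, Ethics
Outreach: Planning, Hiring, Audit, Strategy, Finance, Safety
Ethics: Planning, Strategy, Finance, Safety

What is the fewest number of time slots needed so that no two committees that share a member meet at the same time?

5

Planning, Audit, Finance, Safety, Outreach pairwise conflict, so at least 5 time slots are needed.
5 time slots suffice: time slot 1 → {Safety}; time slot 2 → {Strategy, Finance}; time slot 3 → {Outreach, Ethics}; time slot 4 → {Planning}; time slot 5 → {Hiring, Audit}. Every pair that conflicts lands in different time slots.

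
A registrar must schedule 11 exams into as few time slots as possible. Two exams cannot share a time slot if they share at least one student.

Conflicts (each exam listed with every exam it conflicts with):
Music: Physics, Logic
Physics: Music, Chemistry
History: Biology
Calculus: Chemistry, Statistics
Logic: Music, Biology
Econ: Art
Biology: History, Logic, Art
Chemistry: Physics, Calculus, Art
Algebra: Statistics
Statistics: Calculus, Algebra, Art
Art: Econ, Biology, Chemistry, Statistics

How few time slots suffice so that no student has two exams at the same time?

Biology and Art conflict, so at least 2 time slots are needed.
Using 2 time slots: Music=2, Physics=1, History=1, Calculus=1, Logic=1, Econ=2, Biology=2, Chemistry=2, Algebra=1, Statistics=2, Art=1. Every pair that conflicts lands in different time slots.

2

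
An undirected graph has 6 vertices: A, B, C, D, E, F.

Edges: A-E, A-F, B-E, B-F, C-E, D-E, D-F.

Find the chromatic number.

2

B and E are adjacent, so at least 2 colors are needed.
2 colors suffice: color 1 → {E, F}; color 2 → {A, B, C, D}. No two adjacent vertices share a color.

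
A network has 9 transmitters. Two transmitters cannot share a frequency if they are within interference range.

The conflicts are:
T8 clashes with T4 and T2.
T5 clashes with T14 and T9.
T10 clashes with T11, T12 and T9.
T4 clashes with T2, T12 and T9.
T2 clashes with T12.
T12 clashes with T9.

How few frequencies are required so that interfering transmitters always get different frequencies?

T10, T12, T9 are mutually in conflict, so at least 3 frequencies are needed.
Using 3 frequencies: T8=3, T5=2, T10=2, T4=2, T11=1, T14=1, T2=1, T12=3, T9=1. No two conflicting transmitters share a frequency.

3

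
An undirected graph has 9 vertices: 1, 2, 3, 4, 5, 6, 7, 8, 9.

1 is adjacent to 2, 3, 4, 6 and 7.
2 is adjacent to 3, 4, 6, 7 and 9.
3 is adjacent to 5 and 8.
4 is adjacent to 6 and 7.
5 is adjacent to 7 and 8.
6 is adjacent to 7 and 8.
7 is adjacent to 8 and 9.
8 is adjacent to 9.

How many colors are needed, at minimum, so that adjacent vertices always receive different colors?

5

1, 2, 4, 6, 7 are mutually adjacent (a clique of size 5), so at least 5 colors are needed.
5 colors suffice: 1=green, 2=blue, 3=red, 4=purple, 5=green, 6=yellow, 7=red, 8=blue, 9=green. Every edge joins two different colors.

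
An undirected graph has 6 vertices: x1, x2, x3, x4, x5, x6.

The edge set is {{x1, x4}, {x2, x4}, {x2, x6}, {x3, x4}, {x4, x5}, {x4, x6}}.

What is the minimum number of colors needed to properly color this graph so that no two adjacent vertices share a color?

3

x2, x4, x6 are mutually adjacent, so at least 3 colors are needed.
3 colors suffice: color 1 → {x4}; color 2 → {x1, x2, x3, x5}; color 3 → {x6}. Every edge joins two different colors.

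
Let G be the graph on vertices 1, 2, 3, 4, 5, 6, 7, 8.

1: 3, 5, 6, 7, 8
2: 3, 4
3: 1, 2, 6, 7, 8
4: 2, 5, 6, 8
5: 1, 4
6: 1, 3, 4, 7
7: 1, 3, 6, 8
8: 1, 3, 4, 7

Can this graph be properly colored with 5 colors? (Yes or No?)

The chromatic number is 4. 1, 3, 7, 8 are mutually adjacent (a clique of size 4), so at least 4 colors are needed.
One proper 4-coloring: 1=a, 2=c, 3=b, 4=a, 5=b, 6=c, 7=d, 8=c.
Since 5 ≥ 4, a proper 5-coloring certainly exists.

Yes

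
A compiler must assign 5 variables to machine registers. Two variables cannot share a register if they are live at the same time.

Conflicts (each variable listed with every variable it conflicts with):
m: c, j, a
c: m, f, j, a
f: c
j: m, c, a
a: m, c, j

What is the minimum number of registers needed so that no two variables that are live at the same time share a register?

4

m, c, j, a pairwise conflict, so at least 4 registers are needed.
Using 4 registers: m=3, c=1, f=2, j=4, a=2. Each listed conflict is separated.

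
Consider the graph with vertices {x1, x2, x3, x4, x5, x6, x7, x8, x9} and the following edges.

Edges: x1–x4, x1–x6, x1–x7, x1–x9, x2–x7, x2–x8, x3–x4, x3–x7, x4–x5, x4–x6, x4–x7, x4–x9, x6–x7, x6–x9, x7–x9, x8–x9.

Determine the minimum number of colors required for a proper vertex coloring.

x1, x4, x6, x7, x9 are pairwise adjacent (a clique of size 5), so at least 5 colors are needed.
A valid assignment using 5 colors: x1=5, x2=3, x3=3, x4=1, x5=2, x6=4, x7=2, x8=1, x9=3. Each edge has distinct colors on its endpoints.

5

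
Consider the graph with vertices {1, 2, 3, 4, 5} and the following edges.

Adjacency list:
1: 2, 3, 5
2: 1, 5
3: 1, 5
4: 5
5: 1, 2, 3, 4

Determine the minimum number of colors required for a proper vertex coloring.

1, 3, 5 are mutually adjacent, so at least 3 colors are needed.
3 colors suffice: color red → {5}; color blue → {1, 4}; color green → {2, 3}. No two adjacent vertices share a color.

3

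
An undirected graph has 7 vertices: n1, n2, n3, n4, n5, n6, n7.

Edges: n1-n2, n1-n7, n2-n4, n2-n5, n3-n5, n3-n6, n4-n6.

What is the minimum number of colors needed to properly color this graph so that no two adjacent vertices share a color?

3

The cycle n4-n2-n5-n3-n6-n4 has odd length 5, so it cannot be 2-colored; at least 3 colors are needed.
One proper 3-coloring: n1=blue, n2=red, n3=green, n4=blue, n5=blue, n6=red, n7=red. Each edge has distinct colors on its endpoints.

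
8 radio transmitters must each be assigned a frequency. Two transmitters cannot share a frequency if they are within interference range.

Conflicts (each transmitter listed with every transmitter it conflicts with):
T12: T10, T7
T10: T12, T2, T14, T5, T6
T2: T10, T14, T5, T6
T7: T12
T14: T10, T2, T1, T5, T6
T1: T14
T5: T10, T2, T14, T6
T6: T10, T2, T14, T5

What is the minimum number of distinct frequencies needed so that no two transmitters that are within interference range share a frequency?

T10, T2, T14, T5, T6 are mutually in conflict, so at least 5 frequencies are needed.
5 frequencies suffice: frequency 1 → {T12, T14}; frequency 2 → {T10, T7, T1}; frequency 3 → {T5}; frequency 4 → {T2}; frequency 5 → {T6}. Each listed conflict is separated.

5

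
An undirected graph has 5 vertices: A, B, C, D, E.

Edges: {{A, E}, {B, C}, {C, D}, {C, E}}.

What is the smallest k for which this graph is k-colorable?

C and E are adjacent, so at least 2 colors are needed.
2 colors suffice: A=1, B=2, C=1, D=2, E=2. Every edge joins two different colors.

2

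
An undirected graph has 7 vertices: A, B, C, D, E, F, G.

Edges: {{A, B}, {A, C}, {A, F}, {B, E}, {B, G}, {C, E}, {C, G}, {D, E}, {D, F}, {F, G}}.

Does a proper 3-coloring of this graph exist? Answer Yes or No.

The chromatic number is 3. The cycle F-D-E-C-G-F has odd length 5, so it cannot be 2-colored; at least 3 colors are needed.
3 colors suffice: color red → {A, E, G}; color blue → {B, C, F}; color green → {D}.
That is already a proper 3-coloring.

Yes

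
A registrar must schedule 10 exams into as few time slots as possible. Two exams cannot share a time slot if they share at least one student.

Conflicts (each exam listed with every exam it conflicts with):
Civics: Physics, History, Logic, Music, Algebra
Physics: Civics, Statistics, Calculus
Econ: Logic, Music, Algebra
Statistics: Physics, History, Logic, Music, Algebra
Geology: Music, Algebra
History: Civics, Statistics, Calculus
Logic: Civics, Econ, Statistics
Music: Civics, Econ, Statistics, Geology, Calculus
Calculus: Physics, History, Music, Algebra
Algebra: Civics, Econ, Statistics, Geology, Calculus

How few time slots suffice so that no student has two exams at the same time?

Physics and Calculus conflict, so at least 2 time slots are needed.
2 time slots suffice: time slot 1 → {Physics, History, Logic, Music, Algebra}; time slot 2 → {Civics, Econ, Statistics, Geology, Calculus}. Every pair that conflicts lands in different time slots.

2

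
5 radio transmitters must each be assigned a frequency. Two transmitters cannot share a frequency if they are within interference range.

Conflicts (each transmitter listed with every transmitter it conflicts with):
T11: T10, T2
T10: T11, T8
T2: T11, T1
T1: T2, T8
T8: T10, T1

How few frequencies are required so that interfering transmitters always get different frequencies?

The cycle T11-T10-T8-T1-T2-T11 has odd length 5, so it cannot be 2-colored; at least 3 frequencies are needed.
A valid assignment using 3 frequencies: T11=3, T10=2, T2=1, T1=2, T8=1. Each listed conflict is separated.

3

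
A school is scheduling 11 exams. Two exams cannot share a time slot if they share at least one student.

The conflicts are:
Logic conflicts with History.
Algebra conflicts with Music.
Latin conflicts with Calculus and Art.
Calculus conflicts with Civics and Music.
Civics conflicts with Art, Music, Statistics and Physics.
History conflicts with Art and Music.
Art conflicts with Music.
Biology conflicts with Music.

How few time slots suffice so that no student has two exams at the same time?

3

Calculus, Civics, Music are mutually in conflict, so at least 3 time slots are needed.
3 time slots suffice: Logic=1, Algebra=2, Latin=1, Calculus=3, Civics=2, History=2, Art=3, Biology=2, Music=1, Statistics=1, Physics=1. No two conflicting exams share a time slot.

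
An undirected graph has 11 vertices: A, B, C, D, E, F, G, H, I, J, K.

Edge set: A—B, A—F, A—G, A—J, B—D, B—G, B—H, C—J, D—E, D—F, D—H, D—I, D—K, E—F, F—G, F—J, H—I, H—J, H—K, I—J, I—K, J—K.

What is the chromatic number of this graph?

4

H, I, J, K are pairwise adjacent (a clique of size 4), so at least 4 colors are needed.
4 colors suffice: color 1 → {D, G, J}; color 2 → {C, F, H}; color 3 → {A, E, I}; color 4 → {B, K}. Every edge joins two different colors.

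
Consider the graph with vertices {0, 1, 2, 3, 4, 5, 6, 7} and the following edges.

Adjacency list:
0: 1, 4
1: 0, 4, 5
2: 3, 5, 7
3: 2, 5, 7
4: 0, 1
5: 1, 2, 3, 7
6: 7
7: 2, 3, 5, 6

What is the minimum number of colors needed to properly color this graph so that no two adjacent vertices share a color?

4

2, 3, 5, 7 are pairwise adjacent (a clique of size 4), so at least 4 colors are needed.
4 colors suffice: color red → {0, 5, 6}; color blue → {1, 7}; color green → {3, 4}; color yellow → {2}. Each edge has distinct colors on its endpoints.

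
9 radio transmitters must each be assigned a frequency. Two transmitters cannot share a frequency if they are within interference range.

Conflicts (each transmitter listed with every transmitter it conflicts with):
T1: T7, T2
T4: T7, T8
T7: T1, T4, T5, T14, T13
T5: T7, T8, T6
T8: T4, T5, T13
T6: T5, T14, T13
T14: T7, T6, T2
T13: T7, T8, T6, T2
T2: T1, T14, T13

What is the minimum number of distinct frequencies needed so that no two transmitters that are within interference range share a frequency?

2

T6 and T13 conflict, so at least 2 frequencies are needed.
2 frequencies suffice: frequency 1 → {T7, T8, T6, T2}; frequency 2 → {T1, T4, T5, T14, T13}. Every pair that conflicts lands in different frequencies.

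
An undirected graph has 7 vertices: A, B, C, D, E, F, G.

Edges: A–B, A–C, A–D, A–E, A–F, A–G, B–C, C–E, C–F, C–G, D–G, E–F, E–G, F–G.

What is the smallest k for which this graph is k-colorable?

A, C, E, F, G form a clique, so at least 5 colors are needed.
A valid assignment using 5 colors: A=1, B=2, C=3, D=3, E=5, F=4, G=2. No two adjacent vertices share a color.

5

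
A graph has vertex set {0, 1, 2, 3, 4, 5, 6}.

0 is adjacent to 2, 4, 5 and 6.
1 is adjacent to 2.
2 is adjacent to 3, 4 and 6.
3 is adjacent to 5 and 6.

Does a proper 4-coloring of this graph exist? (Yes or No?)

The chromatic number is 3. 2, 3, 6 form a triangle, so at least 3 colors are needed.
A valid assignment using 3 colors: 0=b, 1=b, 2=a, 3=b, 4=c, 5=a, 6=c.
Since 4 ≥ 3, a proper 4-coloring certainly exists.

Yes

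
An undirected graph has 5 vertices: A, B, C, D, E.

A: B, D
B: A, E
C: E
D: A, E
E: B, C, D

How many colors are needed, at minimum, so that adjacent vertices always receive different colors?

2

B and E are adjacent, so at least 2 colors are needed.
A valid assignment using 2 colors: A=red, B=blue, C=blue, D=blue, E=red. Each edge has distinct colors on its endpoints.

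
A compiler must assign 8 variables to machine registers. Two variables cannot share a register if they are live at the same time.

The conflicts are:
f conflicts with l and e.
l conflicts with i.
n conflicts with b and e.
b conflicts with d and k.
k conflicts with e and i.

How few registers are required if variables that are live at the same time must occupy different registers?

3

The cycle e-k-i-l-f-e has odd length 5, so it cannot be 2-colored; at least 3 registers are needed.
Using 3 registers: f=2, l=3, n=2, b=1, d=2, k=2, e=1, i=1. Each listed conflict is separated.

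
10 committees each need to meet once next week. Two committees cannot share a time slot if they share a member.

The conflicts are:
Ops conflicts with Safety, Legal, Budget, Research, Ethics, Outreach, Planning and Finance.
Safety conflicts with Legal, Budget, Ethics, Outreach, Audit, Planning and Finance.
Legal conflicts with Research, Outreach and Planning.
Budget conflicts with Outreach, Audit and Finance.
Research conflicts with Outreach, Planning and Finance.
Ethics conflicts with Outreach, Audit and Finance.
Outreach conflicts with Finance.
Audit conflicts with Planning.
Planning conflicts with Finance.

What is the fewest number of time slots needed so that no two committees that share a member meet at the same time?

Ops, Safety, Ethics, Outreach, Finance are mutually in conflict, so at least 5 time slots are needed.
A valid assignment using 5 time slots: Ops=1, Safety=2, Legal=4, Budget=5, Research=2, Ethics=5, Outreach=3, Audit=1, Planning=3, Finance=4. Every pair that conflicts lands in different time slots.

5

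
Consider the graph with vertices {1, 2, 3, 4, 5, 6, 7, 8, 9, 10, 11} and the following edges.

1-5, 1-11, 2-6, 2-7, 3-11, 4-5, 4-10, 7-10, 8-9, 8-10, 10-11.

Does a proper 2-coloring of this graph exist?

No

The cycle 5-4-10-11-1-5 has odd length 5, so it cannot be 2-colored; at least 3 colors are needed.
So 2 colors are not enough.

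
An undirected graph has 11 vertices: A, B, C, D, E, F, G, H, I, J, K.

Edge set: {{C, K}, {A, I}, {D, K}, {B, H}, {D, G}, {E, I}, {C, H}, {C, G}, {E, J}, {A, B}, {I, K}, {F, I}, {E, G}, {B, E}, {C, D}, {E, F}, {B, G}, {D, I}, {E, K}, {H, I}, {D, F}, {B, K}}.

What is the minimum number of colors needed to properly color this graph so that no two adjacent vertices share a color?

B, E, K form a triangle, so at least 3 colors are needed.
3 colors suffice: color 1 → {A, D, E, H}; color 2 → {B, C, I, J}; color 3 → {F, G, K}. Every edge joins two different colors.

3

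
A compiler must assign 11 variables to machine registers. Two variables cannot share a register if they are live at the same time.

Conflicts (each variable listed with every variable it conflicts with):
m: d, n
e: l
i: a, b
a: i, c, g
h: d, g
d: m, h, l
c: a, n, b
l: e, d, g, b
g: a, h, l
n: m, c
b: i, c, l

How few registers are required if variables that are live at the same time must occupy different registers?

The cycle l-b-c-a-g-l has odd length 5, so it cannot be 2-colored; at least 3 registers are needed.
Using 3 registers: m=1, e=2, i=1, a=3, h=1, d=2, c=1, l=1, g=2, n=2, b=2. Each listed conflict is separated.

3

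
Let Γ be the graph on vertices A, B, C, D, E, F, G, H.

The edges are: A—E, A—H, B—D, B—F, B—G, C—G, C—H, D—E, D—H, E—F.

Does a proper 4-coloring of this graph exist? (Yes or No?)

Yes

The chromatic number is 3. The cycle G-C-H-D-B-G has odd length 5, so it cannot be 2-colored; at least 3 colors are needed.
3 colors suffice: A=2, B=1, C=2, D=2, E=1, F=2, G=3, H=1.
Since 4 ≥ 3, a proper 4-coloring certainly exists.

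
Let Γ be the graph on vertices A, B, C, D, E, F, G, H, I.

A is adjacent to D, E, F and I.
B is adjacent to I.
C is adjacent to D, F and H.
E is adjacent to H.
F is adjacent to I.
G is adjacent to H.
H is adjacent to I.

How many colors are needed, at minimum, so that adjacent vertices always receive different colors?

3

A, F, I are mutually adjacent, so at least 3 colors are needed.
A valid assignment using 3 colors: A=1, B=1, C=2, D=3, E=2, F=3, G=2, H=1, I=2. No two adjacent vertices share a color.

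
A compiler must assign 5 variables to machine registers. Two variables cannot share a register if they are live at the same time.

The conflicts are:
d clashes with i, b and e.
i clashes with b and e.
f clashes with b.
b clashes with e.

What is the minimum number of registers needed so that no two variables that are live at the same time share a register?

d, i, b, e pairwise conflict, so at least 4 registers are needed.
A valid assignment using 4 registers: d=3, i=2, f=2, b=1, e=4. Each listed conflict is separated.

4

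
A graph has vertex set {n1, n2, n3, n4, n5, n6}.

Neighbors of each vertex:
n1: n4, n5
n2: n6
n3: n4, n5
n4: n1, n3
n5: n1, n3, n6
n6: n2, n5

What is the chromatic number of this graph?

n1 and n4 are adjacent, so at least 2 colors are needed.
One proper 2-coloring: n1=2, n2=1, n3=2, n4=1, n5=1, n6=2. Each edge has distinct colors on its endpoints.

2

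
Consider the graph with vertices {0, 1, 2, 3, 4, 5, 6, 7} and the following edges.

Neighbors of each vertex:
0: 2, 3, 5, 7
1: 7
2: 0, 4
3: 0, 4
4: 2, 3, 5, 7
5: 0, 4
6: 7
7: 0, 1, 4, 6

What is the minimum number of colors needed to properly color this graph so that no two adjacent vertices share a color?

0 and 2 are adjacent, so at least 2 colors are needed.
2 colors suffice: color red → {0, 1, 4, 6}; color blue → {2, 3, 5, 7}. Every edge joins two different colors.

2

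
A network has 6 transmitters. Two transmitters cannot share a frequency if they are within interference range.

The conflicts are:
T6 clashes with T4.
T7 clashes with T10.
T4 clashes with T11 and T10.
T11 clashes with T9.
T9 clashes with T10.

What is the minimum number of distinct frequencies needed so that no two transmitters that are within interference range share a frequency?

2

T6 and T4 conflict, so at least 2 frequencies are needed.
2 frequencies suffice: T6=2, T7=1, T4=1, T11=2, T9=1, T10=2. No two conflicting transmitters share a frequency.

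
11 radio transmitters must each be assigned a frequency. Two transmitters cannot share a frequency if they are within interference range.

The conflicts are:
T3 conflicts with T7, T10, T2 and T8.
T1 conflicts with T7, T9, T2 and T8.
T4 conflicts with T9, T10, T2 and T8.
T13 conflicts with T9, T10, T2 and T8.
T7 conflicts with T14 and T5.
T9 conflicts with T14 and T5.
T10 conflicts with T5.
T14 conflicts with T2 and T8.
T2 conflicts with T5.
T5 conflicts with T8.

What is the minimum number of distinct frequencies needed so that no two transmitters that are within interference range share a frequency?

2

T3 and T10 conflict, so at least 2 frequencies are needed.
A valid assignment using 2 frequencies: T3=2, T1=2, T4=2, T13=2, T7=1, T9=1, T10=1, T14=2, T2=1, T5=2, T8=1. No two conflicting transmitters share a frequency.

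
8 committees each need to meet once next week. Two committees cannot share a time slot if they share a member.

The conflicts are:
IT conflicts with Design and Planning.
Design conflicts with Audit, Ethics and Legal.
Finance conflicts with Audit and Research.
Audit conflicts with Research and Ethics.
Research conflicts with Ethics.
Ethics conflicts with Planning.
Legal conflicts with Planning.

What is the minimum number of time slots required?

3

Finance, Audit, Research pairwise conflict, so at least 3 time slots are needed.
A valid assignment using 3 time slots: IT=2, Design=3, Finance=2, Audit=1, Research=3, Ethics=2, Legal=2, Planning=1. Each listed conflict is separated.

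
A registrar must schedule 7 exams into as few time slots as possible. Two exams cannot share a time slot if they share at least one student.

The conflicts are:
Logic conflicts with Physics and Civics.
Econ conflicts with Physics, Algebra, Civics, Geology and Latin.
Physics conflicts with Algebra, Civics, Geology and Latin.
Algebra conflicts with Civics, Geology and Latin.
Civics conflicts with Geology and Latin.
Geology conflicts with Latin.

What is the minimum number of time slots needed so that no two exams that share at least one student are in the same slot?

6

Econ, Physics, Algebra, Civics, Geology, Latin are mutually in conflict, so at least 6 time slots are needed.
6 time slots suffice: Logic=3, Econ=4, Physics=2, Algebra=3, Civics=1, Geology=6, Latin=5. No two conflicting exams share a time slot.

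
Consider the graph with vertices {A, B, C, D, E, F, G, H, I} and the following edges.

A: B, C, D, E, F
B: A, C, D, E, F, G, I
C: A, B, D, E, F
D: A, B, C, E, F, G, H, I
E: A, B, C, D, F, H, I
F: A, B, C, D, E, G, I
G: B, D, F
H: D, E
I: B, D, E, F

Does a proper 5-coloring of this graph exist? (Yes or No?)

A, B, C, D, E, F form a clique, so at least 6 colors are needed.
So 5 colors are not enough.

No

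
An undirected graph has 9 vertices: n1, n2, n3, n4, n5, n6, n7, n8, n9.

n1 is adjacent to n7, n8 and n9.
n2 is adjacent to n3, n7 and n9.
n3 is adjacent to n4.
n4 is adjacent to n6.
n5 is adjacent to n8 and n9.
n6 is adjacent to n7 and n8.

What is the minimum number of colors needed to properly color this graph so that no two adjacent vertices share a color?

The cycle n6-n7-n2-n3-n4-n6 has odd length 5, so it cannot be 2-colored; at least 3 colors are needed.
A valid assignment using 3 colors: n1=1, n2=1, n3=2, n4=3, n5=1, n6=1, n7=2, n8=2, n9=2. Each edge has distinct colors on its endpoints.

3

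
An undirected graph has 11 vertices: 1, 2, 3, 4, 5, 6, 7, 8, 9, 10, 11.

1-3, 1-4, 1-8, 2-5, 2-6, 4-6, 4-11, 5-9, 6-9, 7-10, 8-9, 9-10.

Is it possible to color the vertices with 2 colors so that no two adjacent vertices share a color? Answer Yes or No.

The cycle 1-8-9-6-4-1 has odd length 5, so it cannot be 2-colored; at least 3 colors are needed.
So 2 colors are not enough.

No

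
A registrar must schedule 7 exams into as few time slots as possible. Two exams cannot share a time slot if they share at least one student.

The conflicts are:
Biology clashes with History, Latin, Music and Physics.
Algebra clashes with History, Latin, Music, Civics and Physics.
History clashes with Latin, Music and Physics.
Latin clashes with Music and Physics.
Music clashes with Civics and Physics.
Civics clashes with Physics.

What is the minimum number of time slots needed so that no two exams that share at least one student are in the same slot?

Algebra, History, Latin, Music, Physics pairwise conflict, so at least 5 time slots are needed.
5 time slots suffice: time slot 1 → {Physics}; time slot 2 → {Music}; time slot 3 → {Biology, Algebra}; time slot 4 → {Latin, Civics}; time slot 5 → {History}. Every pair that conflicts lands in different time slots.

5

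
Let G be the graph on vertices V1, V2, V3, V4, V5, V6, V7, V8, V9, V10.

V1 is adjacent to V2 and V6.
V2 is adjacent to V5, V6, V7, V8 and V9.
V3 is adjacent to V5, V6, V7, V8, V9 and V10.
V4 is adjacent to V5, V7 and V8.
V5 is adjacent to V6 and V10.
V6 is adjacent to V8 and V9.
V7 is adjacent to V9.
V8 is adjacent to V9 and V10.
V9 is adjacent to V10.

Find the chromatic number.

V3, V6, V8, V9 are pairwise adjacent (a clique of size 4), so at least 4 colors are needed.
4 colors suffice: color 1 → {V2, V3, V4}; color 2 → {V1, V5, V9}; color 3 → {V6, V7, V10}; color 4 → {V8}. Every edge joins two different colors.

4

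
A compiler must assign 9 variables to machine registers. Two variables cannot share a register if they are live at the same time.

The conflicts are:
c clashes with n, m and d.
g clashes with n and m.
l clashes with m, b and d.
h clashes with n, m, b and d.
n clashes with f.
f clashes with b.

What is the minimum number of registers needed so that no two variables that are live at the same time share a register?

n and f conflict, so at least 2 registers are needed.
A valid assignment using 2 registers: c=2, g=2, l=2, h=2, n=1, f=2, m=1, b=1, d=1. No two conflicting variables share a register.

2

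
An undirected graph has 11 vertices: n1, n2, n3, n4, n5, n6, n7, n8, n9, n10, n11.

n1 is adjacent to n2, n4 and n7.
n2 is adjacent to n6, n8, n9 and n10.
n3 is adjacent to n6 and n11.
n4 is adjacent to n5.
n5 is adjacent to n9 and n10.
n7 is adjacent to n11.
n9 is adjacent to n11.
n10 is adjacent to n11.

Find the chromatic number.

The cycle n11-n3-n6-n2-n9-n11 has odd length 5, so it cannot be 2-colored; at least 3 colors are needed.
3 colors suffice: color 1 → {n2, n5, n11}; color 2 → {n1, n6, n8, n9, n10}; color 3 → {n3, n4, n7}. Each edge has distinct colors on its endpoints.

3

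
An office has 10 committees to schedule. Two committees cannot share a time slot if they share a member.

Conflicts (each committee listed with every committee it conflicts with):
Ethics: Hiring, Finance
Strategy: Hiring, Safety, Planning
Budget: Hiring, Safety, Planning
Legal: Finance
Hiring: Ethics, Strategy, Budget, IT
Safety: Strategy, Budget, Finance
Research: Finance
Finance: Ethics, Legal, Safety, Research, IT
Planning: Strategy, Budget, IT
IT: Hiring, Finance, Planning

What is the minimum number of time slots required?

The cycle IT-Finance-Safety-Strategy-Planning-IT has odd length 5, so it cannot be 2-colored; at least 3 time slots are needed.
3 time slots suffice: Ethics=2, Strategy=3, Budget=3, Legal=2, Hiring=1, Safety=2, Research=2, Finance=1, Planning=1, IT=2. Every pair that conflicts lands in different time slots.

3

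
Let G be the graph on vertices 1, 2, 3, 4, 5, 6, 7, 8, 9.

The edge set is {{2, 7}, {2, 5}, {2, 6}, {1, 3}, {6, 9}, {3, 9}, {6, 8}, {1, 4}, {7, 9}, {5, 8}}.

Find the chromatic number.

6 and 8 are adjacent, so at least 2 colors are needed.
2 colors suffice: color a → {1, 2, 8, 9}; color b → {3, 4, 5, 6, 7}. Every edge joins two different colors.

2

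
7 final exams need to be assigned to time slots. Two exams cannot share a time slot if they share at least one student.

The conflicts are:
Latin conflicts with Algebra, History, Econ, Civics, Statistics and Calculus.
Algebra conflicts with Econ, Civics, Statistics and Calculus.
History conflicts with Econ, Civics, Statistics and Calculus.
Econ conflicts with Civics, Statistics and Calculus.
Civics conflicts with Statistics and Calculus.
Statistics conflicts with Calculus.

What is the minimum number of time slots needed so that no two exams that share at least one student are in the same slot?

6

Latin, Algebra, Econ, Civics, Statistics, Calculus all conflict with each other, so at least 6 time slots are needed.
6 time slots suffice: time slot 1 → {Latin}; time slot 2 → {Civics}; time slot 3 → {Statistics}; time slot 4 → {Calculus}; time slot 5 → {Econ}; time slot 6 → {Algebra, History}. Each listed conflict is separated.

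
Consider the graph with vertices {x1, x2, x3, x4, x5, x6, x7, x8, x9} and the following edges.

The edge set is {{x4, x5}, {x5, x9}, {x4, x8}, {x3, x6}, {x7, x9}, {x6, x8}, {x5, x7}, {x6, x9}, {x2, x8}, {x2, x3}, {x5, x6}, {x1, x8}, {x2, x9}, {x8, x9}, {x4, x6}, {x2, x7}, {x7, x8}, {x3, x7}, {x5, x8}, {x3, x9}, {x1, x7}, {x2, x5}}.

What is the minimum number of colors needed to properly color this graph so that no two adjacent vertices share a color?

5

x2, x5, x7, x8, x9 are pairwise adjacent (a clique of size 5), so at least 5 colors are needed.
5 colors suffice: color 1 → {x3, x8}; color 2 → {x6, x7}; color 3 → {x1, x5}; color 4 → {x4, x9}; color 5 → {x2}. No two adjacent vertices share a color.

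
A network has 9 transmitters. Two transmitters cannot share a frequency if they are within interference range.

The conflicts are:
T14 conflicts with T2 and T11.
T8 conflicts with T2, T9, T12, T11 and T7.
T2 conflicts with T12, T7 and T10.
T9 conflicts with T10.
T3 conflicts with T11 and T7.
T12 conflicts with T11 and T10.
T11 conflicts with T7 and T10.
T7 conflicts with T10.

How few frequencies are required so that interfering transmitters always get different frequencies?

T11, T7, T10 are mutually in conflict, so at least 3 frequencies are needed.
3 frequencies suffice: frequency 1 → {T2, T9, T11}; frequency 2 → {T14, T12, T7}; frequency 3 → {T8, T3, T10}. Each listed conflict is separated.

3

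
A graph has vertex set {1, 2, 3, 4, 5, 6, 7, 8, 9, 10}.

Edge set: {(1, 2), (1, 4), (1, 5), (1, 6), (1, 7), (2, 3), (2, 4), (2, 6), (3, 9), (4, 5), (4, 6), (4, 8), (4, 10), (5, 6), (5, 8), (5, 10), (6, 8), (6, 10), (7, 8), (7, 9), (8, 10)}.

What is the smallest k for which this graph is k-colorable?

5

4, 5, 6, 8, 10 are mutually adjacent (a clique of size 5), so at least 5 colors are needed.
5 colors suffice: 1=yellow, 2=green, 3=red, 4=blue, 5=green, 6=red, 7=red, 8=yellow, 9=blue, 10=purple. Every edge joins two different colors.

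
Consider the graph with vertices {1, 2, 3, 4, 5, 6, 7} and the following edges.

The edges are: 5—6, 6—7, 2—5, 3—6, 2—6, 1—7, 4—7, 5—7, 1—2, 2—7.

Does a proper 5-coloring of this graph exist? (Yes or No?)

The chromatic number is 4. 2, 5, 6, 7 are pairwise adjacent (a clique of size 4), so at least 4 colors are needed.
4 colors suffice: color red → {3, 7}; color blue → {2, 4}; color green → {1, 6}; color yellow → {5}.
Since 5 ≥ 4, a proper 5-coloring certainly exists.

Yes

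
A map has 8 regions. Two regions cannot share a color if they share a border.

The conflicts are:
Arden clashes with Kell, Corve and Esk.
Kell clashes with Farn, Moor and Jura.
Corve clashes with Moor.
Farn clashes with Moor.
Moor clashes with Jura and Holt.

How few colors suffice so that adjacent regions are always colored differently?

3

Kell, Moor, Jura all conflict with each other, so at least 3 colors are needed.
3 colors suffice: Arden=1, Kell=2, Corve=2, Farn=3, Esk=2, Moor=1, Jura=3, Holt=2. No two conflicting regions share a color.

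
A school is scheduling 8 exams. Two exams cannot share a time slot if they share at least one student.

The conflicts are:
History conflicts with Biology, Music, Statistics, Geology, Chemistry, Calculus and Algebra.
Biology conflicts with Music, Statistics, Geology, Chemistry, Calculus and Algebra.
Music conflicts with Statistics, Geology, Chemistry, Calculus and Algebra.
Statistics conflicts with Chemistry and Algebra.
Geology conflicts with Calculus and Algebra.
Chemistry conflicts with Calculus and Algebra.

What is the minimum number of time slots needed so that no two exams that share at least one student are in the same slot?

6

History, Biology, Music, Statistics, Chemistry, Algebra pairwise conflict, so at least 6 time slots are needed.
6 time slots suffice: time slot 1 → {History}; time slot 2 → {Music}; time slot 3 → {Biology}; time slot 4 → {Geology, Chemistry}; time slot 5 → {Calculus, Algebra}; time slot 6 → {Statistics}. Each listed conflict is separated.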